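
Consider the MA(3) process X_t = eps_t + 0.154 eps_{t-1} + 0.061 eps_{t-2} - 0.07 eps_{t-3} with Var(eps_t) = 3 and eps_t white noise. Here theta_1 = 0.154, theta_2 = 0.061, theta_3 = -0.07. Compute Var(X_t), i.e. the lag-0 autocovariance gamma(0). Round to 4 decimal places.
\gamma(0) = 3.0970

For an MA(q) process X_t = eps_t + sum_i theta_i eps_{t-i} with
Var(eps_t) = sigma^2, the variance is
  gamma(0) = sigma^2 * (1 + sum_i theta_i^2).
  sum_i theta_i^2 = (0.154)^2 + (0.061)^2 + (-0.07)^2 = 0.023716 + 0.003721 + 0.0049 = 0.032337.
  gamma(0) = 3 * (1 + 0.032337) = 3 * 1.032337 = 3.097011, which rounds to 3.0970.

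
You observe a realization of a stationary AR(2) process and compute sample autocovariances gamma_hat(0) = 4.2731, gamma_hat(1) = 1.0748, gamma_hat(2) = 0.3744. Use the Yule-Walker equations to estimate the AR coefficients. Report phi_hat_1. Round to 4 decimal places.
\hat\phi_{1} = 0.2450

The Yule-Walker equations for an AR(p) process read, in matrix form,
  Gamma_p phi = r_p,   with   (Gamma_p)_{ij} = gamma(|i - j|),
                       (r_p)_i = gamma(i),   i,j = 1..p.
Substitute the sample gammas (Toeplitz matrix and right-hand side of size 2):
  Gamma_p = [[4.2731, 1.0748], [1.0748, 4.2731]]
  r_p     = [1.0748, 0.3744]
Written out:
  4.2731 phi_1 + 1.0748 phi_2 = 1.0748
  1.0748 phi_1 + 4.2731 phi_2 = 0.3744
Solve by Cramer's rule:
  det = gamma(0)^2 - gamma(1)^2 = (4.2731)^2 - (1.0748)^2 = 18.25938361 - 1.15519504 = 17.10418857
  phi_hat_1 = [gamma(1) gamma(0) - gamma(1) gamma(2)] / det = [(1.0748)(4.2731) - (1.0748)(0.3744)] / 17.10418857 = 4.19032276 / 17.10418857 = 0.245
  phi_hat_2 = [gamma(0) gamma(2) - gamma(1)^2] / det = [(4.2731)(0.3744) - (1.0748)^2] / 17.10418857 = 0.4446536 / 17.10418857 = 0.026
So phi_hat = [0.2450, 0.0260].
Therefore phi_hat_1 = 0.2450.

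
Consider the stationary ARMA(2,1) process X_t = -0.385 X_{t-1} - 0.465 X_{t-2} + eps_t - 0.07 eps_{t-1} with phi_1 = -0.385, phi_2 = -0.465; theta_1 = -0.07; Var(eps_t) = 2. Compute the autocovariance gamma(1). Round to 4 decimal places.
\gamma(1) = -0.8459

Multiply the model equation by X_{t-k} and take expectations. With theta_0 = psi_0 = 1 and psi_j the MA(infinity) weights, this gives
  gamma(k) - sum_i phi_i gamma(k-i) = c_k,
  c_k = sigma^2 * sum_{j=k..q} theta_j psi_{j-k}   (c_k = 0 for k > q),
using gamma(-m) = gamma(m).
psi-weights needed (psi_j = theta_j + sum_i phi_i psi_{j-i}):
  psi_1 = theta_1 + phi_1 = -0.07 + (-0.385) = -0.455
Right-hand sides:
  c_0 = sigma^2 (1 + theta_1 psi_1) = 2 * (1 + (-0.07)(-0.455)) = 2 * 1.03185 = 2.0637
  c_1 = sigma^2 theta_1 = 2 * (-0.07) = -0.14
  c_2 = 0
Equations for k = 0, 1, 2 (AR order 2, c_2 = 0):
  (E0) gamma(0) = phi_1 gamma(1) + phi_2 gamma(2) + c_0
  (E1) gamma(1) = phi_1 gamma(0) + phi_2 gamma(1) + c_1
  (E2) gamma(2) = phi_1 gamma(1) + phi_2 gamma(0)
From (E1): gamma(1) = A gamma(0) + B with
  A = phi_1 / (1 - phi_2) = -0.385 / 1.465 = -0.262799,   B = c_1 / (1 - phi_2) = -0.14 / 1.465 = -0.095563.
Insert (E2) into (E0): gamma(0) (1 - phi_2^2) = phi_1 (1 + phi_2) gamma(1) + c_0.
  phi_1 (1 + phi_2) = (-0.385)(0.535) = -0.205975,   1 - phi_2^2 = 0.783775.
Replace gamma(1) by A gamma(0) + B and collect gamma(0):
  gamma(0) [0.783775 - (-0.205975)(-0.262799)] = (-0.205975)(-0.095563) + 2.0637
  gamma(0) * 0.729645 = 2.083384
  gamma(0) = 2.083384 / 0.729645 = 2.855339.
  gamma(1) = A gamma(0) + B = (-0.262799)(2.855339) + (-0.095563) = -0.845942.
Therefore gamma(1) = -0.8459 (to 4 decimal places).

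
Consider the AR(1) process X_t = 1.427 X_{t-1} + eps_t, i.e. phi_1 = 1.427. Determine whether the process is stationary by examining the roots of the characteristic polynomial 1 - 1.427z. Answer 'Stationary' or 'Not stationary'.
\text{Not stationary}

The AR(p) characteristic polynomial is P(z) = 1 - 1.427z.
Stationarity requires all roots to lie outside the unit circle, i.e. |z| > 1 for every root.
This is linear in z: 1 + (-1.427) z = 0  =>  z = -1/(-1.427) = 0.700771,  |z| = 0.700771.
Moduli of all roots: 0.7008.
All moduli strictly greater than 1? No.
Verdict: Not stationary.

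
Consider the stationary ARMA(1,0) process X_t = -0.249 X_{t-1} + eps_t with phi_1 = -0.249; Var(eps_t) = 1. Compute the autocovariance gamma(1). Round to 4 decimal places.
\gamma(1) = -0.2655

Multiply the model equation by X_{t-k} and take expectations. With theta_0 = psi_0 = 1 and psi_j the MA(infinity) weights, this gives
  gamma(k) - sum_i phi_i gamma(k-i) = c_k,
  c_k = sigma^2 * sum_{j=k..q} theta_j psi_{j-k}   (c_k = 0 for k > q),
using gamma(-m) = gamma(m).
Pure AR (q = 0): c_0 = sigma^2 = 1, c_k = 0 for k >= 1.
Equations for k = 0 and k = 1 (AR order 1):
  gamma(0) = phi_1 gamma(1) + c_0
  gamma(1) = phi_1 gamma(0) + c_1
Substituting the second into the first: gamma(0) (1 - phi_1^2) = c_0 + phi_1 c_1, so
  gamma(0) = c_0 / (1 - phi_1^2) = 1 / (1 - (-0.249)^2) = 1 / 0.937999 = 1.066099.
  gamma(1) = phi_1 gamma(0) = (-0.249)(1.066099) = -0.265459.
Therefore gamma(1) = -0.2655 (to 4 decimal places).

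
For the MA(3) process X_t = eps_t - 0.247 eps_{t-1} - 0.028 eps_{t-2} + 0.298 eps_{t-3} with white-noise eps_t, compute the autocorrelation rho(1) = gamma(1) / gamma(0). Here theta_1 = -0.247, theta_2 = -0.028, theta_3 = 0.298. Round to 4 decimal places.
\rho(1) = -0.2159

For an MA(q) process with theta_0 = 1, the autocovariance is
  gamma(k) = sigma^2 * sum_{i=0..q-k} theta_i * theta_{i+k},
and rho(k) = gamma(k) / gamma(0). Sigma^2 cancels.
  numerator   = (1)*(-0.247) + (-0.247)*(-0.028) + (-0.028)*(0.298) = -0.248428.
  denominator = (1)^2 + (-0.247)^2 + (-0.028)^2 + (0.298)^2 = 1.150597.
  rho(1) = -0.248428 / 1.150597 = -0.2159.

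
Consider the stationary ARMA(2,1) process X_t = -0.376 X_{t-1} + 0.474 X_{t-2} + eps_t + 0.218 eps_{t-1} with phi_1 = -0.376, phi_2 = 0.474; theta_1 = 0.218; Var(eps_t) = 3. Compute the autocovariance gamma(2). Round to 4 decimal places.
\gamma(2) = 3.8573

Multiply the model equation by X_{t-k} and take expectations. With theta_0 = psi_0 = 1 and psi_j the MA(infinity) weights, this gives
  gamma(k) - sum_i phi_i gamma(k-i) = c_k,
  c_k = sigma^2 * sum_{j=k..q} theta_j psi_{j-k}   (c_k = 0 for k > q),
using gamma(-m) = gamma(m).
psi-weights needed (psi_j = theta_j + sum_i phi_i psi_{j-i}):
  psi_1 = theta_1 + phi_1 = 0.218 + (-0.376) = -0.158
Right-hand sides:
  c_0 = sigma^2 (1 + theta_1 psi_1) = 3 * (1 + (0.218)(-0.158)) = 3 * 0.965556 = 2.896668
  c_1 = sigma^2 theta_1 = 3 * (0.218) = 0.654
  c_2 = 0
Equations for k = 0, 1, 2 (AR order 2, c_2 = 0):
  (E0) gamma(0) = phi_1 gamma(1) + phi_2 gamma(2) + c_0
  (E1) gamma(1) = phi_1 gamma(0) + phi_2 gamma(1) + c_1
  (E2) gamma(2) = phi_1 gamma(1) + phi_2 gamma(0)
From (E1): gamma(1) = A gamma(0) + B with
  A = phi_1 / (1 - phi_2) = -0.376 / 0.526 = -0.714829,   B = c_1 / (1 - phi_2) = 0.654 / 0.526 = 1.243346.
Insert (E2) into (E0): gamma(0) (1 - phi_2^2) = phi_1 (1 + phi_2) gamma(1) + c_0.
  phi_1 (1 + phi_2) = (-0.376)(1.474) = -0.554224,   1 - phi_2^2 = 0.775324.
Replace gamma(1) by A gamma(0) + B and collect gamma(0):
  gamma(0) [0.775324 - (-0.554224)(-0.714829)] = (-0.554224)(1.243346) + 2.896668
  gamma(0) * 0.379149 = 2.207576
  gamma(0) = 2.207576 / 0.379149 = 5.822454.
  gamma(1) = A gamma(0) + B = (-0.714829)(5.822454) + (1.243346) = -2.918713.
  gamma(2) = phi_1 gamma(1) + phi_2 gamma(0) = (-0.376)(-2.918713) + (0.474)(5.822454) = 3.857279.
Therefore gamma(2) = 3.8573 (to 4 decimal places).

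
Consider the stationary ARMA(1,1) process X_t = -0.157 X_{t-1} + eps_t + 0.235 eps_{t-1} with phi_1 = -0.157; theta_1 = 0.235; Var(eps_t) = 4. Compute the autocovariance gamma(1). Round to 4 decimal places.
\gamma(1) = 0.3081

Multiply the model equation by X_{t-k} and take expectations. With theta_0 = psi_0 = 1 and psi_j the MA(infinity) weights, this gives
  gamma(k) - sum_i phi_i gamma(k-i) = c_k,
  c_k = sigma^2 * sum_{j=k..q} theta_j psi_{j-k}   (c_k = 0 for k > q),
using gamma(-m) = gamma(m).
psi-weights needed (psi_j = theta_j + sum_i phi_i psi_{j-i}):
  psi_1 = theta_1 + phi_1 = 0.235 + (-0.157) = 0.078
Right-hand sides:
  c_0 = sigma^2 (1 + theta_1 psi_1) = 4 * (1 + (0.235)(0.078)) = 4 * 1.01833 = 4.07332
  c_1 = sigma^2 theta_1 = 4 * (0.235) = 0.94
  c_2 = 0
Equations for k = 0 and k = 1 (AR order 1):
  gamma(0) = phi_1 gamma(1) + c_0
  gamma(1) = phi_1 gamma(0) + c_1
Substituting the second into the first: gamma(0) (1 - phi_1^2) = c_0 + phi_1 c_1, so
  gamma(0) = (c_0 + phi_1 c_1) / (1 - phi_1^2) = (4.07332 + (-0.157)(0.94)) / (1 - (-0.157)^2) = 3.92574 / 0.975351 = 4.024951.
  gamma(1) = phi_1 gamma(0) + c_1 = (-0.157)(4.024951) + (0.94) = 0.308083.
Therefore gamma(1) = 0.3081 (to 4 decimal places).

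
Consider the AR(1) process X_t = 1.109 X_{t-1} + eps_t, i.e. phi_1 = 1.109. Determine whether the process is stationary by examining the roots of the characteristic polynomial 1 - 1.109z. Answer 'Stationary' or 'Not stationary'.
\text{Not stationary}

The AR(p) characteristic polynomial is P(z) = 1 - 1.109z.
Stationarity requires all roots to lie outside the unit circle, i.e. |z| > 1 for every root.
This is linear in z: 1 + (-1.109) z = 0  =>  z = -1/(-1.109) = 0.901713,  |z| = 0.901713.
Moduli of all roots: 0.9017.
All moduli strictly greater than 1? No.
Verdict: Not stationary.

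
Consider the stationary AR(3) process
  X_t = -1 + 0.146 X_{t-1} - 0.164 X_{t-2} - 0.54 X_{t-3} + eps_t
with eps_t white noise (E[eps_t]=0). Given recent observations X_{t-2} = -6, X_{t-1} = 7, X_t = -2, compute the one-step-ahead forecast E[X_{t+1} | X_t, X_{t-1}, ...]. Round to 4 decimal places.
E[X_{t+1} \mid \mathcal F_t] = 0.8000

For an AR(p) model X_t = c + sum_i phi_i X_{t-i} + eps_t, the
one-step-ahead conditional mean is
  E[X_{t+1} | X_t, ...] = c + sum_i phi_i X_{t+1-i}.
Substitute known values:
  E[X_{t+1} | ...] = -1 + (0.146) * (-2) + (-0.164) * (7) + (-0.54) * (-6)
                   = 0.8000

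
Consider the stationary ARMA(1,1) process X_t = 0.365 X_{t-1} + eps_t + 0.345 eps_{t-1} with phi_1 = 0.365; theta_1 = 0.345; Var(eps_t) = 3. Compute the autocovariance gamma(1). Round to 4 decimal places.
\gamma(1) = 2.7668

Multiply the model equation by X_{t-k} and take expectations. With theta_0 = psi_0 = 1 and psi_j the MA(infinity) weights, this gives
  gamma(k) - sum_i phi_i gamma(k-i) = c_k,
  c_k = sigma^2 * sum_{j=k..q} theta_j psi_{j-k}   (c_k = 0 for k > q),
using gamma(-m) = gamma(m).
psi-weights needed (psi_j = theta_j + sum_i phi_i psi_{j-i}):
  psi_1 = theta_1 + phi_1 = 0.345 + (0.365) = 0.71
Right-hand sides:
  c_0 = sigma^2 (1 + theta_1 psi_1) = 3 * (1 + (0.345)(0.71)) = 3 * 1.24495 = 3.73485
  c_1 = sigma^2 theta_1 = 3 * (0.345) = 1.035
  c_2 = 0
Equations for k = 0 and k = 1 (AR order 1):
  gamma(0) = phi_1 gamma(1) + c_0
  gamma(1) = phi_1 gamma(0) + c_1
Substituting the second into the first: gamma(0) (1 - phi_1^2) = c_0 + phi_1 c_1, so
  gamma(0) = (c_0 + phi_1 c_1) / (1 - phi_1^2) = (3.73485 + (0.365)(1.035)) / (1 - (0.365)^2) = 4.112625 / 0.866775 = 4.744743.
  gamma(1) = phi_1 gamma(0) + c_1 = (0.365)(4.744743) + (1.035) = 2.766831.
Therefore gamma(1) = 2.7668 (to 4 decimal places).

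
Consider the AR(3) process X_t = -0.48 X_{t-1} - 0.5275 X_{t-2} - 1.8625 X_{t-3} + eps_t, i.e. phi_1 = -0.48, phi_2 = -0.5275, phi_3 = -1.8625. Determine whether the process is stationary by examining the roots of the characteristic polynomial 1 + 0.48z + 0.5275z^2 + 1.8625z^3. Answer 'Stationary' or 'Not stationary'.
\text{Not stationary}

The AR(p) characteristic polynomial is P(z) = 1 + 0.48z + 0.5275z^2 + 1.8625z^3.
Stationarity requires all roots to lie outside the unit circle, i.e. |z| > 1 for every root.
Degree 3: look for a simple real root z0 first, then factor out (1 - z/z0) and solve the remaining quadratic.
Testing z0 = -0.8: P(-0.8) = 1 + (0.48)(-0.8) + (0.5275)(-0.8)^2 + (1.8625)(-0.8)^3
  = 1 + (-0.384) + (0.3376) + (-0.9536) = 0.  So z_0 = -0.8 is a root, |z_0| = 0.8.
Divide out the factor (1 + 1.25 z) = (1 - z/z0) (since 1/z0 = -1.25):
  P(z) = (1 + 1.25 z)(1 + (-0.77) z + (1.49) z^2)
  [check: z-coef -0.77 - (-1.25) = 0.48; z^2-coef 1.49 - (-1.25)(-0.77) = 0.5275; z^3-coef -(-1.25)(1.49) = 1.8625.]
Remaining roots from the quadratic factor 1 + (-0.77) z + (1.49) z^2:
  Set 1 + (-0.77) z + (1.49) z^2 = 0, i.e. a z^2 + b z + c = 0 with a = 1.49, b = -0.77, c = 1.
  Discriminant D = b^2 - 4ac = (-0.77)^2 - 4*(1.49)*1 = 0.5929 - (5.96) = -5.3671.
  D < 0, so the roots are the complex-conjugate pair z = (-b +/- i sqrt(-D)) / (2a) = 0.2584 +/- 0.7774i.
  For a conjugate pair |z|^2 = z * conj(z) = (product of roots) = c/a = 1/(1.49) = 0.671141, so |z| = sqrt(0.671141) = 0.8192 for both roots.
Moduli of all roots: 0.8000, 0.8192, 0.8192.
All moduli strictly greater than 1? No.
Verdict: Not stationary.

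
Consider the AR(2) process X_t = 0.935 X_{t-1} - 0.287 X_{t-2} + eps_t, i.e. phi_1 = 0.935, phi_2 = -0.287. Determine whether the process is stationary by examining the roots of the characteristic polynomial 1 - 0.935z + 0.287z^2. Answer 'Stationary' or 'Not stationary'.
\text{Stationary}

The AR(p) characteristic polynomial is P(z) = 1 - 0.935z + 0.287z^2.
Stationarity requires all roots to lie outside the unit circle, i.e. |z| > 1 for every root.
Set 1 + (-0.935) z + (0.287) z^2 = 0, i.e. a z^2 + b z + c = 0 with a = 0.287, b = -0.935, c = 1.
Discriminant D = b^2 - 4ac = (-0.935)^2 - 4*(0.287)*1 = 0.874225 - (1.148) = -0.273775.
D < 0, so the roots are the complex-conjugate pair z = (-b +/- i sqrt(-D)) / (2a) = 1.6289 +/- 0.9116i.
For a conjugate pair |z|^2 = z * conj(z) = (product of roots) = c/a = 1/(0.287) = 3.484321, so |z| = sqrt(3.484321) = 1.8666 for both roots.
Moduli of all roots: 1.8666, 1.8666.
All moduli strictly greater than 1? Yes.
Verdict: Stationary.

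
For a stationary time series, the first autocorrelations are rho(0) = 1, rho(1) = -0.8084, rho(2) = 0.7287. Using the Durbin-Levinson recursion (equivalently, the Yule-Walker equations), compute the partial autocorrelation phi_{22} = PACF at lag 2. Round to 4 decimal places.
\phi_{22} = 0.2170

The PACF at lag k is phi_{kk}, the last component of the solution
to the Yule-Walker system G_k phi = r_k where
  (G_k)_{ij} = rho(|i - j|), (r_k)_i = rho(i), i,j = 1..k.
Equivalently, Durbin-Levinson gives phi_{kk} iteratively:
  phi_{11} = rho(1)
  phi_{kk} = [rho(k) - sum_{j=1..k-1} phi_{k-1,j} rho(k-j)]
            / [1 - sum_{j=1..k-1} phi_{k-1,j} rho(j)],
  phi_{k,j} = phi_{k-1,j} - phi_{kk} phi_{k-1,k-j},  j = 1..k-1.
Step k = 1:
  phi_11 = rho(1) = -0.8084.
Step k = 2:
  phi_22 = [rho(2) - phi_11 rho(1)] / [1 - phi_11 rho(1)] = [0.7287 - (-0.8084)(-0.8084)] / [1 - (-0.8084)(-0.8084)]
         = 0.07518944 / 0.34648944 = 0.217.
Therefore phi_{22} = 0.2170.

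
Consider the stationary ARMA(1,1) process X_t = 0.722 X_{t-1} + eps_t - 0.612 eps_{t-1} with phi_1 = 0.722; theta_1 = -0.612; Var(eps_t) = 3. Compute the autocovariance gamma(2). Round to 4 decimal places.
\gamma(2) = 0.2778

Multiply the model equation by X_{t-k} and take expectations. With theta_0 = psi_0 = 1 and psi_j the MA(infinity) weights, this gives
  gamma(k) - sum_i phi_i gamma(k-i) = c_k,
  c_k = sigma^2 * sum_{j=k..q} theta_j psi_{j-k}   (c_k = 0 for k > q),
using gamma(-m) = gamma(m).
psi-weights needed (psi_j = theta_j + sum_i phi_i psi_{j-i}):
  psi_1 = theta_1 + phi_1 = -0.612 + (0.722) = 0.11
Right-hand sides:
  c_0 = sigma^2 (1 + theta_1 psi_1) = 3 * (1 + (-0.612)(0.11)) = 3 * 0.93268 = 2.79804
  c_1 = sigma^2 theta_1 = 3 * (-0.612) = -1.836
  c_2 = 0
Equations for k = 0 and k = 1 (AR order 1):
  gamma(0) = phi_1 gamma(1) + c_0
  gamma(1) = phi_1 gamma(0) + c_1
Substituting the second into the first: gamma(0) (1 - phi_1^2) = c_0 + phi_1 c_1, so
  gamma(0) = (c_0 + phi_1 c_1) / (1 - phi_1^2) = (2.79804 + (0.722)(-1.836)) / (1 - (0.722)^2) = 1.472448 / 0.478716 = 3.075828.
  gamma(1) = phi_1 gamma(0) + c_1 = (0.722)(3.075828) + (-1.836) = 0.384748.
For k = 2 (> q): gamma(2) = phi_1 gamma(1) = (0.722)(0.384748) = 0.277788.
Therefore gamma(2) = 0.2778 (to 4 decimal places).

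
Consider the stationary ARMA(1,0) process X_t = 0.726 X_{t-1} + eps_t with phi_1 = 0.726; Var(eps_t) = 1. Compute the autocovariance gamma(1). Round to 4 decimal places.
\gamma(1) = 1.5351

Multiply the model equation by X_{t-k} and take expectations. With theta_0 = psi_0 = 1 and psi_j the MA(infinity) weights, this gives
  gamma(k) - sum_i phi_i gamma(k-i) = c_k,
  c_k = sigma^2 * sum_{j=k..q} theta_j psi_{j-k}   (c_k = 0 for k > q),
using gamma(-m) = gamma(m).
Pure AR (q = 0): c_0 = sigma^2 = 1, c_k = 0 for k >= 1.
Equations for k = 0 and k = 1 (AR order 1):
  gamma(0) = phi_1 gamma(1) + c_0
  gamma(1) = phi_1 gamma(0) + c_1
Substituting the second into the first: gamma(0) (1 - phi_1^2) = c_0 + phi_1 c_1, so
  gamma(0) = c_0 / (1 - phi_1^2) = 1 / (1 - (0.726)^2) = 1 / 0.472924 = 2.114505.
  gamma(1) = phi_1 gamma(0) = (0.726)(2.114505) = 1.53513.
Therefore gamma(1) = 1.5351 (to 4 decimal places).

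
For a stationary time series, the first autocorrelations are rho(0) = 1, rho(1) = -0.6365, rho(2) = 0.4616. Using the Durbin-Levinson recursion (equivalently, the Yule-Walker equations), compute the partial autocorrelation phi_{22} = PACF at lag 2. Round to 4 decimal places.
\phi_{22} = 0.0949

The PACF at lag k is phi_{kk}, the last component of the solution
to the Yule-Walker system G_k phi = r_k where
  (G_k)_{ij} = rho(|i - j|), (r_k)_i = rho(i), i,j = 1..k.
Equivalently, Durbin-Levinson gives phi_{kk} iteratively:
  phi_{11} = rho(1)
  phi_{kk} = [rho(k) - sum_{j=1..k-1} phi_{k-1,j} rho(k-j)]
            / [1 - sum_{j=1..k-1} phi_{k-1,j} rho(j)],
  phi_{k,j} = phi_{k-1,j} - phi_{kk} phi_{k-1,k-j},  j = 1..k-1.
Step k = 1:
  phi_11 = rho(1) = -0.6365.
Step k = 2:
  phi_22 = [rho(2) - phi_11 rho(1)] / [1 - phi_11 rho(1)] = [0.4616 - (-0.6365)(-0.6365)] / [1 - (-0.6365)(-0.6365)]
         = 0.05646775 / 0.59486775 = 0.0949.
Therefore phi_{22} = 0.0949.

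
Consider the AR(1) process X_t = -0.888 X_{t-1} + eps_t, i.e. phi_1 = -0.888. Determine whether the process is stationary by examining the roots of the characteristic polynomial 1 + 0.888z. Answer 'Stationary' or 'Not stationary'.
\text{Stationary}

The AR(p) characteristic polynomial is P(z) = 1 + 0.888z.
Stationarity requires all roots to lie outside the unit circle, i.e. |z| > 1 for every root.
This is linear in z: 1 + (0.888) z = 0  =>  z = -1/(0.888) = -1.126126,  |z| = 1.126126.
Moduli of all roots: 1.1261.
All moduli strictly greater than 1? Yes.
Verdict: Stationary.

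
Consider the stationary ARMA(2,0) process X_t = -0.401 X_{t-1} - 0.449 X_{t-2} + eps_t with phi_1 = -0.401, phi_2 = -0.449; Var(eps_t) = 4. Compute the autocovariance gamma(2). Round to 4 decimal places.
\gamma(2) = -1.8340

Multiply the model equation by X_{t-k} and take expectations. With theta_0 = psi_0 = 1 and psi_j the MA(infinity) weights, this gives
  gamma(k) - sum_i phi_i gamma(k-i) = c_k,
  c_k = sigma^2 * sum_{j=k..q} theta_j psi_{j-k}   (c_k = 0 for k > q),
using gamma(-m) = gamma(m).
Pure AR (q = 0): c_0 = sigma^2 = 4, c_k = 0 for k >= 1.
Equations for k = 0, 1, 2 (AR order 2, c_2 = 0):
  (E0) gamma(0) = phi_1 gamma(1) + phi_2 gamma(2) + c_0
  (E1) gamma(1) = phi_1 gamma(0) + phi_2 gamma(1) + c_1
  (E2) gamma(2) = phi_1 gamma(1) + phi_2 gamma(0)
From (E1): gamma(1) = A gamma(0) + B with
  A = phi_1 / (1 - phi_2) = -0.401 / 1.449 = -0.276743,   B = c_1 / (1 - phi_2) = 0 / 1.449 = 0.
Insert (E2) into (E0): gamma(0) (1 - phi_2^2) = phi_1 (1 + phi_2) gamma(1) + c_0.
  phi_1 (1 + phi_2) = (-0.401)(0.551) = -0.220951,   1 - phi_2^2 = 0.798399.
Replace gamma(1) by A gamma(0) + B and collect gamma(0):
  gamma(0) [0.798399 - (-0.220951)(-0.276743)] = c_0 = 4
  gamma(0) * 0.737252 = 4
  gamma(0) = 4 / 0.737252 = 5.42555.
  gamma(1) = A gamma(0) = (-0.276743)(5.42555) = -1.501481.
  gamma(2) = phi_1 gamma(1) + phi_2 gamma(0) = (-0.401)(-1.501481) + (-0.449)(5.42555) = -1.833978.
Therefore gamma(2) = -1.8340 (to 4 decimal places).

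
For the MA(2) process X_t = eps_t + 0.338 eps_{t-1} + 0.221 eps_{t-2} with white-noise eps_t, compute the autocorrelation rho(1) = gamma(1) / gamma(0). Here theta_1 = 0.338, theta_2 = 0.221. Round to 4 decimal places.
\rho(1) = 0.3548

For an MA(q) process with theta_0 = 1, the autocovariance is
  gamma(k) = sigma^2 * sum_{i=0..q-k} theta_i * theta_{i+k},
and rho(k) = gamma(k) / gamma(0). Sigma^2 cancels.
  numerator   = (1)*(0.338) + (0.338)*(0.221) = 0.412698.
  denominator = (1)^2 + (0.338)^2 + (0.221)^2 = 1.163085.
  rho(1) = 0.412698 / 1.163085 = 0.3548.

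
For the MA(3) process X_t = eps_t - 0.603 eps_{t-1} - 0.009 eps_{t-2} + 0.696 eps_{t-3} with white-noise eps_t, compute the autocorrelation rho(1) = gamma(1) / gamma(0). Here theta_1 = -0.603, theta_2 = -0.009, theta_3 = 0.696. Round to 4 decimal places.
\rho(1) = -0.3267

For an MA(q) process with theta_0 = 1, the autocovariance is
  gamma(k) = sigma^2 * sum_{i=0..q-k} theta_i * theta_{i+k},
and rho(k) = gamma(k) / gamma(0). Sigma^2 cancels.
  numerator   = (1)*(-0.603) + (-0.603)*(-0.009) + (-0.009)*(0.696) = -0.603837.
  denominator = (1)^2 + (-0.603)^2 + (-0.009)^2 + (0.696)^2 = 1.848106.
  rho(1) = -0.603837 / 1.848106 = -0.3267.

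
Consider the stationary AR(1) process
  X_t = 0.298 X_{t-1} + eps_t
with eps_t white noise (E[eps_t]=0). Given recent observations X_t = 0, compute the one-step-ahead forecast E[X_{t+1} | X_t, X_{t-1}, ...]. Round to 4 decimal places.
E[X_{t+1} \mid \mathcal F_t] = 0.0000

For an AR(p) model X_t = c + sum_i phi_i X_{t-i} + eps_t, the
one-step-ahead conditional mean is
  E[X_{t+1} | X_t, ...] = c + sum_i phi_i X_{t+1-i}.
Substitute known values:
  E[X_{t+1} | ...] = (0.298) * (0)
                   = 0.0000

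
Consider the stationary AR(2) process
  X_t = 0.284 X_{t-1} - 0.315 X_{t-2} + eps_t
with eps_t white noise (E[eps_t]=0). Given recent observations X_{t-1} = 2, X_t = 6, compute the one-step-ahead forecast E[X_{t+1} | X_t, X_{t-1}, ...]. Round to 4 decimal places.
E[X_{t+1} \mid \mathcal F_t] = 1.0740

For an AR(p) model X_t = c + sum_i phi_i X_{t-i} + eps_t, the
one-step-ahead conditional mean is
  E[X_{t+1} | X_t, ...] = c + sum_i phi_i X_{t+1-i}.
Substitute known values:
  E[X_{t+1} | ...] = (0.284) * (6) + (-0.315) * (2)
                   = 1.0740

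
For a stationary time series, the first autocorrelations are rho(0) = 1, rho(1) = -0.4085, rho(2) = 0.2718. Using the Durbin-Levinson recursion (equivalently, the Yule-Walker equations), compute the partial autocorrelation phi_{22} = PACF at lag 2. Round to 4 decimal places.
\phi_{22} = 0.1259

The PACF at lag k is phi_{kk}, the last component of the solution
to the Yule-Walker system G_k phi = r_k where
  (G_k)_{ij} = rho(|i - j|), (r_k)_i = rho(i), i,j = 1..k.
Equivalently, Durbin-Levinson gives phi_{kk} iteratively:
  phi_{11} = rho(1)
  phi_{kk} = [rho(k) - sum_{j=1..k-1} phi_{k-1,j} rho(k-j)]
            / [1 - sum_{j=1..k-1} phi_{k-1,j} rho(j)],
  phi_{k,j} = phi_{k-1,j} - phi_{kk} phi_{k-1,k-j},  j = 1..k-1.
Step k = 1:
  phi_11 = rho(1) = -0.4085.
Step k = 2:
  phi_22 = [rho(2) - phi_11 rho(1)] / [1 - phi_11 rho(1)] = [0.2718 - (-0.4085)(-0.4085)] / [1 - (-0.4085)(-0.4085)]
         = 0.10492775 / 0.83312775 = 0.1259.
Therefore phi_{22} = 0.1259.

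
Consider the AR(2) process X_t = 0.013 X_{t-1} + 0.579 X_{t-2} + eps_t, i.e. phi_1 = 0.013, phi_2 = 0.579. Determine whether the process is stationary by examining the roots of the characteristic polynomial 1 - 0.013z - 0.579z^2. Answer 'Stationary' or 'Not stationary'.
\text{Stationary}

The AR(p) characteristic polynomial is P(z) = 1 - 0.013z - 0.579z^2.
Stationarity requires all roots to lie outside the unit circle, i.e. |z| > 1 for every root.
Set 1 + (-0.013) z + (-0.579) z^2 = 0, i.e. a z^2 + b z + c = 0 with a = -0.579, b = -0.013, c = 1.
Discriminant D = b^2 - 4ac = (-0.013)^2 - 4*(-0.579)*1 = 0.000169 - (-2.316) = 2.316169.
D >= 0, so the roots are real: z = (-b +/- sqrt(D)) / (2a) = (0.013 +/- 1.521897) / (-1.158).
  z_1 = (0.013 + 1.521897) / (-1.158) = -1.3255,   |z_1| = 1.3255.
  z_2 = (0.013 - 1.521897) / (-1.158) = 1.303,   |z_2| = 1.303.
Moduli of all roots: 1.3255, 1.3030.
All moduli strictly greater than 1? Yes.
Verdict: Stationary.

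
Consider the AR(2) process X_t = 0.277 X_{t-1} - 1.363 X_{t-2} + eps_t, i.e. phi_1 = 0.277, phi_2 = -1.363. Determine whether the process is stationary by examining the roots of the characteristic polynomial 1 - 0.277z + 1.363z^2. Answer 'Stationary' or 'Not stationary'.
\text{Not stationary}

The AR(p) characteristic polynomial is P(z) = 1 - 0.277z + 1.363z^2.
Stationarity requires all roots to lie outside the unit circle, i.e. |z| > 1 for every root.
Set 1 + (-0.277) z + (1.363) z^2 = 0, i.e. a z^2 + b z + c = 0 with a = 1.363, b = -0.277, c = 1.
Discriminant D = b^2 - 4ac = (-0.277)^2 - 4*(1.363)*1 = 0.076729 - (5.452) = -5.375271.
D < 0, so the roots are the complex-conjugate pair z = (-b +/- i sqrt(-D)) / (2a) = 0.1016 +/- 0.8505i.
For a conjugate pair |z|^2 = z * conj(z) = (product of roots) = c/a = 1/(1.363) = 0.733676, so |z| = sqrt(0.733676) = 0.8565 for both roots.
Moduli of all roots: 0.8565, 0.8565.
All moduli strictly greater than 1? No.
Verdict: Not stationary.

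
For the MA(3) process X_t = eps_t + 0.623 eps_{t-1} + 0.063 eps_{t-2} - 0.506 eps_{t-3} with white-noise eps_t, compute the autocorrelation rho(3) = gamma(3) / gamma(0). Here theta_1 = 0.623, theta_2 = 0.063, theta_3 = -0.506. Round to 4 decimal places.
\rho(3) = -0.3070

For an MA(q) process with theta_0 = 1, the autocovariance is
  gamma(k) = sigma^2 * sum_{i=0..q-k} theta_i * theta_{i+k},
and rho(k) = gamma(k) / gamma(0). Sigma^2 cancels.
  numerator   = (1)*(-0.506) = -0.506.
  denominator = (1)^2 + (0.623)^2 + (0.063)^2 + (-0.506)^2 = 1.648134.
  rho(3) = -0.506 / 1.648134 = -0.3070.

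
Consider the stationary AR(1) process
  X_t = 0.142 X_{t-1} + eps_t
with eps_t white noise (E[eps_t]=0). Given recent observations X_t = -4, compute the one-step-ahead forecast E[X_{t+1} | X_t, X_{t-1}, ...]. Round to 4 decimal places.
E[X_{t+1} \mid \mathcal F_t] = -0.5680

For an AR(p) model X_t = c + sum_i phi_i X_{t-i} + eps_t, the
one-step-ahead conditional mean is
  E[X_{t+1} | X_t, ...] = c + sum_i phi_i X_{t+1-i}.
Substitute known values:
  E[X_{t+1} | ...] = (0.142) * (-4)
                   = -0.5680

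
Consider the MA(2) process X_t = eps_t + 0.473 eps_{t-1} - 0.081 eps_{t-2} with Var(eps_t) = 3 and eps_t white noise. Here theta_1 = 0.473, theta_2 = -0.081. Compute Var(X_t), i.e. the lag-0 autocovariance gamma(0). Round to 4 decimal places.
\gamma(0) = 3.6909

For an MA(q) process X_t = eps_t + sum_i theta_i eps_{t-i} with
Var(eps_t) = sigma^2, the variance is
  gamma(0) = sigma^2 * (1 + sum_i theta_i^2).
  sum_i theta_i^2 = (0.473)^2 + (-0.081)^2 = 0.223729 + 0.006561 = 0.23029.
  gamma(0) = 3 * (1 + 0.23029) = 3 * 1.23029 = 3.69087, which rounds to 3.6909.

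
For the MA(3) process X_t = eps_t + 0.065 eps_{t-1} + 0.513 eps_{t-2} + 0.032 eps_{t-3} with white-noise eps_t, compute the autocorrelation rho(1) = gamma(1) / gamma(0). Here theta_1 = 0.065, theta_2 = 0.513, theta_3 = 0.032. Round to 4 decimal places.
\rho(1) = 0.0905

For an MA(q) process with theta_0 = 1, the autocovariance is
  gamma(k) = sigma^2 * sum_{i=0..q-k} theta_i * theta_{i+k},
and rho(k) = gamma(k) / gamma(0). Sigma^2 cancels.
  numerator   = (1)*(0.065) + (0.065)*(0.513) + (0.513)*(0.032) = 0.114761.
  denominator = (1)^2 + (0.065)^2 + (0.513)^2 + (0.032)^2 = 1.268418.
  rho(1) = 0.114761 / 1.268418 = 0.0905.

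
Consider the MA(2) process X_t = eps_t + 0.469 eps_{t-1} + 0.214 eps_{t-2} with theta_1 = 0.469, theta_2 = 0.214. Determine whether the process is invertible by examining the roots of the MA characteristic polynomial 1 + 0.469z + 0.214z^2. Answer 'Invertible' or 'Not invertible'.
\text{Invertible}

The MA(q) characteristic polynomial is P(z) = 1 + 0.469z + 0.214z^2.
Invertibility requires all roots to lie outside the unit circle, i.e. |z| > 1 for every root.
Set 1 + (0.469) z + (0.214) z^2 = 0, i.e. a z^2 + b z + c = 0 with a = 0.214, b = 0.469, c = 1.
Discriminant D = b^2 - 4ac = (0.469)^2 - 4*(0.214)*1 = 0.219961 - (0.856) = -0.636039.
D < 0, so the roots are the complex-conjugate pair z = (-b +/- i sqrt(-D)) / (2a) = -1.0958 +/- 1.8634i.
For a conjugate pair |z|^2 = z * conj(z) = (product of roots) = c/a = 1/(0.214) = 4.672897, so |z| = sqrt(4.672897) = 2.1617 for both roots.
Moduli of all roots: 2.1617, 2.1617.
All moduli strictly greater than 1? Yes.
Verdict: Invertible.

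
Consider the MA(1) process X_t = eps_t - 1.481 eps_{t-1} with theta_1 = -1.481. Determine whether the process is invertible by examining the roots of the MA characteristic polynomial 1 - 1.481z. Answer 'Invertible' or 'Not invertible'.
\text{Not invertible}

The MA(q) characteristic polynomial is P(z) = 1 - 1.481z.
Invertibility requires all roots to lie outside the unit circle, i.e. |z| > 1 for every root.
This is linear in z: 1 + (-1.481) z = 0  =>  z = -1/(-1.481) = 0.675219,  |z| = 0.675219.
Moduli of all roots: 0.6752.
All moduli strictly greater than 1? No.
Verdict: Not invertible.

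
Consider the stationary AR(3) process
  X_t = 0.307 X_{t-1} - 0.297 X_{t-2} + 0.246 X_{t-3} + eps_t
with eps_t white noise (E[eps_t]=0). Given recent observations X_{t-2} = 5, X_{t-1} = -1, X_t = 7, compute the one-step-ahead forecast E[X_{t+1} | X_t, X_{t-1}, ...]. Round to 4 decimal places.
E[X_{t+1} \mid \mathcal F_t] = 3.6760

For an AR(p) model X_t = c + sum_i phi_i X_{t-i} + eps_t, the
one-step-ahead conditional mean is
  E[X_{t+1} | X_t, ...] = c + sum_i phi_i X_{t+1-i}.
Substitute known values:
  E[X_{t+1} | ...] = (0.307) * (7) + (-0.297) * (-1) + (0.246) * (5)
                   = 3.6760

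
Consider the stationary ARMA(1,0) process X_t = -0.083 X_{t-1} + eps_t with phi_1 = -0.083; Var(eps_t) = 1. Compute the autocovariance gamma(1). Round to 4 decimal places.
\gamma(1) = -0.0836

Multiply the model equation by X_{t-k} and take expectations. With theta_0 = psi_0 = 1 and psi_j the MA(infinity) weights, this gives
  gamma(k) - sum_i phi_i gamma(k-i) = c_k,
  c_k = sigma^2 * sum_{j=k..q} theta_j psi_{j-k}   (c_k = 0 for k > q),
using gamma(-m) = gamma(m).
Pure AR (q = 0): c_0 = sigma^2 = 1, c_k = 0 for k >= 1.
Equations for k = 0 and k = 1 (AR order 1):
  gamma(0) = phi_1 gamma(1) + c_0
  gamma(1) = phi_1 gamma(0) + c_1
Substituting the second into the first: gamma(0) (1 - phi_1^2) = c_0 + phi_1 c_1, so
  gamma(0) = c_0 / (1 - phi_1^2) = 1 / (1 - (-0.083)^2) = 1 / 0.993111 = 1.006937.
  gamma(1) = phi_1 gamma(0) = (-0.083)(1.006937) = -0.083576.
Therefore gamma(1) = -0.0836 (to 4 decimal places).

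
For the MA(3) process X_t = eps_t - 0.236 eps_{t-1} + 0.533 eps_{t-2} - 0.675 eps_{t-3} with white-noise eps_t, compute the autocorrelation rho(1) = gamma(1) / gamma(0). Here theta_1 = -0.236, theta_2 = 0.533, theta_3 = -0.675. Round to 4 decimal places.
\rho(1) = -0.4019

For an MA(q) process with theta_0 = 1, the autocovariance is
  gamma(k) = sigma^2 * sum_{i=0..q-k} theta_i * theta_{i+k},
and rho(k) = gamma(k) / gamma(0). Sigma^2 cancels.
  numerator   = (1)*(-0.236) + (-0.236)*(0.533) + (0.533)*(-0.675) = -0.721563.
  denominator = (1)^2 + (-0.236)^2 + (0.533)^2 + (-0.675)^2 = 1.79541.
  rho(1) = -0.721563 / 1.79541 = -0.4019.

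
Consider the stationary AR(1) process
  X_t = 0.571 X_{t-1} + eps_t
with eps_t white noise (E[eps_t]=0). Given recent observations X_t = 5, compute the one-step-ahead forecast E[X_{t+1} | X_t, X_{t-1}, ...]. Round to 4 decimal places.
E[X_{t+1} \mid \mathcal F_t] = 2.8550

For an AR(p) model X_t = c + sum_i phi_i X_{t-i} + eps_t, the
one-step-ahead conditional mean is
  E[X_{t+1} | X_t, ...] = c + sum_i phi_i X_{t+1-i}.
Substitute known values:
  E[X_{t+1} | ...] = (0.571) * (5)
                   = 2.8550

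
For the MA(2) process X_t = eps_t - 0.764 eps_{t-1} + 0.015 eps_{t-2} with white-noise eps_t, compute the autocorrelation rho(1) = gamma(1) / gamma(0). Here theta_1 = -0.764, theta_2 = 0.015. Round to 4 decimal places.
\rho(1) = -0.4896

For an MA(q) process with theta_0 = 1, the autocovariance is
  gamma(k) = sigma^2 * sum_{i=0..q-k} theta_i * theta_{i+k},
and rho(k) = gamma(k) / gamma(0). Sigma^2 cancels.
  numerator   = (1)*(-0.764) + (-0.764)*(0.015) = -0.77546.
  denominator = (1)^2 + (-0.764)^2 + (0.015)^2 = 1.583921.
  rho(1) = -0.77546 / 1.583921 = -0.4896.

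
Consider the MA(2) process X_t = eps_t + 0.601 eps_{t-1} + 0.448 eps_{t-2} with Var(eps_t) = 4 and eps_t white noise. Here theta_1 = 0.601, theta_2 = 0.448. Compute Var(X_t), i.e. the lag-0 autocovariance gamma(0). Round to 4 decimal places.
\gamma(0) = 6.2476

For an MA(q) process X_t = eps_t + sum_i theta_i eps_{t-i} with
Var(eps_t) = sigma^2, the variance is
  gamma(0) = sigma^2 * (1 + sum_i theta_i^2).
  sum_i theta_i^2 = (0.601)^2 + (0.448)^2 = 0.361201 + 0.200704 = 0.561905.
  gamma(0) = 4 * (1 + 0.561905) = 4 * 1.561905 = 6.24762, which rounds to 6.2476.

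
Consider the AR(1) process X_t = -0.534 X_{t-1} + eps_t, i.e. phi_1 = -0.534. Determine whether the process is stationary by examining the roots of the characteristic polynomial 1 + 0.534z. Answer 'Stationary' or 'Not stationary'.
\text{Stationary}

The AR(p) characteristic polynomial is P(z) = 1 + 0.534z.
Stationarity requires all roots to lie outside the unit circle, i.e. |z| > 1 for every root.
This is linear in z: 1 + (0.534) z = 0  =>  z = -1/(0.534) = -1.872659,  |z| = 1.872659.
Moduli of all roots: 1.8727.
All moduli strictly greater than 1? Yes.
Verdict: Stationary.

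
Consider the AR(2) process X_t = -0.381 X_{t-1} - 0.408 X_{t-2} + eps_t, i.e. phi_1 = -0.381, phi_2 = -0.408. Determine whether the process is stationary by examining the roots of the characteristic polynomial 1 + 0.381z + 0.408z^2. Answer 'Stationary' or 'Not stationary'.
\text{Stationary}

The AR(p) characteristic polynomial is P(z) = 1 + 0.381z + 0.408z^2.
Stationarity requires all roots to lie outside the unit circle, i.e. |z| > 1 for every root.
Set 1 + (0.381) z + (0.408) z^2 = 0, i.e. a z^2 + b z + c = 0 with a = 0.408, b = 0.381, c = 1.
Discriminant D = b^2 - 4ac = (0.381)^2 - 4*(0.408)*1 = 0.145161 - (1.632) = -1.486839.
D < 0, so the roots are the complex-conjugate pair z = (-b +/- i sqrt(-D)) / (2a) = -0.4669 +/- 1.4943i.
For a conjugate pair |z|^2 = z * conj(z) = (product of roots) = c/a = 1/(0.408) = 2.45098, so |z| = sqrt(2.45098) = 1.5656 for both roots.
Moduli of all roots: 1.5656, 1.5656.
All moduli strictly greater than 1? Yes.
Verdict: Stationary.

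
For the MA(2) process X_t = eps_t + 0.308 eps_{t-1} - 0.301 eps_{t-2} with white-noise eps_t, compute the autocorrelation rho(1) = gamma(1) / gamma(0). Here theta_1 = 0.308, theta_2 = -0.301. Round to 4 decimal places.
\rho(1) = 0.1816

For an MA(q) process with theta_0 = 1, the autocovariance is
  gamma(k) = sigma^2 * sum_{i=0..q-k} theta_i * theta_{i+k},
and rho(k) = gamma(k) / gamma(0). Sigma^2 cancels.
  numerator   = (1)*(0.308) + (0.308)*(-0.301) = 0.215292.
  denominator = (1)^2 + (0.308)^2 + (-0.301)^2 = 1.185465.
  rho(1) = 0.215292 / 1.185465 = 0.1816.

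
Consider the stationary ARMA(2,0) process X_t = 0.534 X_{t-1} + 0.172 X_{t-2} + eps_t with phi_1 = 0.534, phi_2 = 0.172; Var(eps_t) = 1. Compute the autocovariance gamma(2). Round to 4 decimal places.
\gamma(2) = 0.9111

Multiply the model equation by X_{t-k} and take expectations. With theta_0 = psi_0 = 1 and psi_j the MA(infinity) weights, this gives
  gamma(k) - sum_i phi_i gamma(k-i) = c_k,
  c_k = sigma^2 * sum_{j=k..q} theta_j psi_{j-k}   (c_k = 0 for k > q),
using gamma(-m) = gamma(m).
Pure AR (q = 0): c_0 = sigma^2 = 1, c_k = 0 for k >= 1.
Equations for k = 0, 1, 2 (AR order 2, c_2 = 0):
  (E0) gamma(0) = phi_1 gamma(1) + phi_2 gamma(2) + c_0
  (E1) gamma(1) = phi_1 gamma(0) + phi_2 gamma(1) + c_1
  (E2) gamma(2) = phi_1 gamma(1) + phi_2 gamma(0)
From (E1): gamma(1) = A gamma(0) + B with
  A = phi_1 / (1 - phi_2) = 0.534 / 0.828 = 0.644928,   B = c_1 / (1 - phi_2) = 0 / 0.828 = 0.
Insert (E2) into (E0): gamma(0) (1 - phi_2^2) = phi_1 (1 + phi_2) gamma(1) + c_0.
  phi_1 (1 + phi_2) = (0.534)(1.172) = 0.625848,   1 - phi_2^2 = 0.970416.
Replace gamma(1) by A gamma(0) + B and collect gamma(0):
  gamma(0) [0.970416 - (0.625848)(0.644928)] = c_0 = 1
  gamma(0) * 0.566789 = 1
  gamma(0) = 1 / 0.566789 = 1.764324.
  gamma(1) = A gamma(0) = (0.644928)(1.764324) = 1.137861.
  gamma(2) = phi_1 gamma(1) + phi_2 gamma(0) = (0.534)(1.137861) + (0.172)(1.764324) = 0.911081.
Therefore gamma(2) = 0.9111 (to 4 decimal places).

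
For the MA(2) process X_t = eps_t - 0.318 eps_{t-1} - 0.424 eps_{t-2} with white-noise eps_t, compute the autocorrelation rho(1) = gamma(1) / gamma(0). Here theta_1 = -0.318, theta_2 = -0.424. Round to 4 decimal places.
\rho(1) = -0.1430

For an MA(q) process with theta_0 = 1, the autocovariance is
  gamma(k) = sigma^2 * sum_{i=0..q-k} theta_i * theta_{i+k},
and rho(k) = gamma(k) / gamma(0). Sigma^2 cancels.
  numerator   = (1)*(-0.318) + (-0.318)*(-0.424) = -0.183168.
  denominator = (1)^2 + (-0.318)^2 + (-0.424)^2 = 1.2809.
  rho(1) = -0.183168 / 1.2809 = -0.1430.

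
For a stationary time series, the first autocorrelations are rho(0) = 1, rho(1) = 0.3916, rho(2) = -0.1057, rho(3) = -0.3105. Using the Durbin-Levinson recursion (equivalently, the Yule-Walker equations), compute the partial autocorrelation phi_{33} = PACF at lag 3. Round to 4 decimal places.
\phi_{33} = -0.1780

The PACF at lag k is phi_{kk}, the last component of the solution
to the Yule-Walker system G_k phi = r_k where
  (G_k)_{ij} = rho(|i - j|), (r_k)_i = rho(i), i,j = 1..k.
Equivalently, Durbin-Levinson gives phi_{kk} iteratively:
  phi_{11} = rho(1)
  phi_{kk} = [rho(k) - sum_{j=1..k-1} phi_{k-1,j} rho(k-j)]
            / [1 - sum_{j=1..k-1} phi_{k-1,j} rho(j)],
  phi_{k,j} = phi_{k-1,j} - phi_{kk} phi_{k-1,k-j},  j = 1..k-1.
Step k = 1:
  phi_11 = rho(1) = 0.3916.
Step k = 2:
  phi_22 = [rho(2) - phi_11 rho(1)] / [1 - phi_11 rho(1)] = [-0.1057 - (0.3916)(0.3916)] / [1 - (0.3916)(0.3916)]
         = -0.25905056 / 0.84664944 = -0.305971.
  Update: phi_21 = phi_11 - phi_22 phi_11 = 0.3916 - (-0.305971)(0.3916) = 0.511418.
Step k = 3:
  phi_33 = [rho(3) - phi_21 rho(2) - phi_22 rho(1)] / [1 - phi_21 rho(1) - phi_22 rho(2)]
    numerator   = -0.3105 - (0.511418)(-0.1057) - (-0.305971)(0.3916) = -0.13662465
    denominator = 1 - (0.511418)(0.3916) - (-0.305971)(-0.1057) = 0.76738736
  phi_33 = -0.13662465 / 0.76738736 = -0.178.
Therefore phi_{33} = -0.1780.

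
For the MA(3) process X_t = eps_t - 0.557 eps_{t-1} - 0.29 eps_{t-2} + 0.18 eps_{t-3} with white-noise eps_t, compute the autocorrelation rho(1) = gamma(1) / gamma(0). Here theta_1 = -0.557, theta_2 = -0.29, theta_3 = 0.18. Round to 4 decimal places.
\rho(1) = -0.3138

For an MA(q) process with theta_0 = 1, the autocovariance is
  gamma(k) = sigma^2 * sum_{i=0..q-k} theta_i * theta_{i+k},
and rho(k) = gamma(k) / gamma(0). Sigma^2 cancels.
  numerator   = (1)*(-0.557) + (-0.557)*(-0.29) + (-0.29)*(0.18) = -0.44767.
  denominator = (1)^2 + (-0.557)^2 + (-0.29)^2 + (0.18)^2 = 1.426749.
  rho(1) = -0.44767 / 1.426749 = -0.3138.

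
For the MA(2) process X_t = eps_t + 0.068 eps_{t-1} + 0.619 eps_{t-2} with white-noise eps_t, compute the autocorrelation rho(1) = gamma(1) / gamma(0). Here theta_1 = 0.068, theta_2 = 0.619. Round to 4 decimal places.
\rho(1) = 0.0793

For an MA(q) process with theta_0 = 1, the autocovariance is
  gamma(k) = sigma^2 * sum_{i=0..q-k} theta_i * theta_{i+k},
and rho(k) = gamma(k) / gamma(0). Sigma^2 cancels.
  numerator   = (1)*(0.068) + (0.068)*(0.619) = 0.110092.
  denominator = (1)^2 + (0.068)^2 + (0.619)^2 = 1.387785.
  rho(1) = 0.110092 / 1.387785 = 0.0793.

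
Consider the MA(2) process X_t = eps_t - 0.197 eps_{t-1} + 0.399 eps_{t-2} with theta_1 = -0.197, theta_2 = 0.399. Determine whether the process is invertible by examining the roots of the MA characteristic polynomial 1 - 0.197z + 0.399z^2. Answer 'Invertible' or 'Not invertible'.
\text{Invertible}

The MA(q) characteristic polynomial is P(z) = 1 - 0.197z + 0.399z^2.
Invertibility requires all roots to lie outside the unit circle, i.e. |z| > 1 for every root.
Set 1 + (-0.197) z + (0.399) z^2 = 0, i.e. a z^2 + b z + c = 0 with a = 0.399, b = -0.197, c = 1.
Discriminant D = b^2 - 4ac = (-0.197)^2 - 4*(0.399)*1 = 0.038809 - (1.596) = -1.557191.
D < 0, so the roots are the complex-conjugate pair z = (-b +/- i sqrt(-D)) / (2a) = 0.2469 +/- 1.5638i.
For a conjugate pair |z|^2 = z * conj(z) = (product of roots) = c/a = 1/(0.399) = 2.506266, so |z| = sqrt(2.506266) = 1.5831 for both roots.
Moduli of all roots: 1.5831, 1.5831.
All moduli strictly greater than 1? Yes.
Verdict: Invertible.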